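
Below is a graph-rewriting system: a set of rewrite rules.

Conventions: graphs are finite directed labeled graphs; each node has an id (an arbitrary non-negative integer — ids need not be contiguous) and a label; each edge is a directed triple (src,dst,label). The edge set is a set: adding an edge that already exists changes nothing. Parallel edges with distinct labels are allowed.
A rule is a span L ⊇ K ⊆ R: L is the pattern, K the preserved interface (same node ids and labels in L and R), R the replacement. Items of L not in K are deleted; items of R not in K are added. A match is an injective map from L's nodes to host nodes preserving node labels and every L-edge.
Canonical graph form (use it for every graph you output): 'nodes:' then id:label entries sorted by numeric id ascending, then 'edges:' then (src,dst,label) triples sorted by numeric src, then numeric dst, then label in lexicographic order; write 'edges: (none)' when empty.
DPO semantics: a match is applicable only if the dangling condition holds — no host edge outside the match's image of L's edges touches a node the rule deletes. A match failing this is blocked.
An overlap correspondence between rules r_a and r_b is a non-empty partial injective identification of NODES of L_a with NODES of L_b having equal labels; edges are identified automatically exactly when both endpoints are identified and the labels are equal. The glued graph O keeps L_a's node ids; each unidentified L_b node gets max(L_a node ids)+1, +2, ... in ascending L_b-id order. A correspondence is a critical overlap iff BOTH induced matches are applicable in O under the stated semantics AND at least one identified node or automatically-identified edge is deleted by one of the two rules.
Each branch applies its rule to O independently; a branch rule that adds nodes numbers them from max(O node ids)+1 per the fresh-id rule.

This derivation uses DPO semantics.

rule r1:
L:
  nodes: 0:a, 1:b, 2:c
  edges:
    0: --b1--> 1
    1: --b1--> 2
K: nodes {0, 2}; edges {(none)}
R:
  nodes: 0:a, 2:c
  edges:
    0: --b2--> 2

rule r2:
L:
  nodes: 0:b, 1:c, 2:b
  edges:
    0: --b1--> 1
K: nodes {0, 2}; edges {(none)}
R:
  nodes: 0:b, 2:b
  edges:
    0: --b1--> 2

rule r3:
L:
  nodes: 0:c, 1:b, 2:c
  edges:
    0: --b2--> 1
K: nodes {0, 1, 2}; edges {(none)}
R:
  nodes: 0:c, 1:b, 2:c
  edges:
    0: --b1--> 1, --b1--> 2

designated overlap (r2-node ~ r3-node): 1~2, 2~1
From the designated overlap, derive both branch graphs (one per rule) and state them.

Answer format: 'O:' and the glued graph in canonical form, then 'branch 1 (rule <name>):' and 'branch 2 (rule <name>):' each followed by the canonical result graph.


O:
nodes: 0:b, 1:c, 2:b, 3:c
edges: (0,1,b1); (3,2,b2)
branch 1 (rule r2):
nodes: 0:b, 2:b, 3:c
edges: (0,2,b1); (3,2,b2)
branch 2 (rule r3):
nodes: 0:b, 1:c, 2:b, 3:c
edges: (0,1,b1); (3,1,b1); (3,2,b1)


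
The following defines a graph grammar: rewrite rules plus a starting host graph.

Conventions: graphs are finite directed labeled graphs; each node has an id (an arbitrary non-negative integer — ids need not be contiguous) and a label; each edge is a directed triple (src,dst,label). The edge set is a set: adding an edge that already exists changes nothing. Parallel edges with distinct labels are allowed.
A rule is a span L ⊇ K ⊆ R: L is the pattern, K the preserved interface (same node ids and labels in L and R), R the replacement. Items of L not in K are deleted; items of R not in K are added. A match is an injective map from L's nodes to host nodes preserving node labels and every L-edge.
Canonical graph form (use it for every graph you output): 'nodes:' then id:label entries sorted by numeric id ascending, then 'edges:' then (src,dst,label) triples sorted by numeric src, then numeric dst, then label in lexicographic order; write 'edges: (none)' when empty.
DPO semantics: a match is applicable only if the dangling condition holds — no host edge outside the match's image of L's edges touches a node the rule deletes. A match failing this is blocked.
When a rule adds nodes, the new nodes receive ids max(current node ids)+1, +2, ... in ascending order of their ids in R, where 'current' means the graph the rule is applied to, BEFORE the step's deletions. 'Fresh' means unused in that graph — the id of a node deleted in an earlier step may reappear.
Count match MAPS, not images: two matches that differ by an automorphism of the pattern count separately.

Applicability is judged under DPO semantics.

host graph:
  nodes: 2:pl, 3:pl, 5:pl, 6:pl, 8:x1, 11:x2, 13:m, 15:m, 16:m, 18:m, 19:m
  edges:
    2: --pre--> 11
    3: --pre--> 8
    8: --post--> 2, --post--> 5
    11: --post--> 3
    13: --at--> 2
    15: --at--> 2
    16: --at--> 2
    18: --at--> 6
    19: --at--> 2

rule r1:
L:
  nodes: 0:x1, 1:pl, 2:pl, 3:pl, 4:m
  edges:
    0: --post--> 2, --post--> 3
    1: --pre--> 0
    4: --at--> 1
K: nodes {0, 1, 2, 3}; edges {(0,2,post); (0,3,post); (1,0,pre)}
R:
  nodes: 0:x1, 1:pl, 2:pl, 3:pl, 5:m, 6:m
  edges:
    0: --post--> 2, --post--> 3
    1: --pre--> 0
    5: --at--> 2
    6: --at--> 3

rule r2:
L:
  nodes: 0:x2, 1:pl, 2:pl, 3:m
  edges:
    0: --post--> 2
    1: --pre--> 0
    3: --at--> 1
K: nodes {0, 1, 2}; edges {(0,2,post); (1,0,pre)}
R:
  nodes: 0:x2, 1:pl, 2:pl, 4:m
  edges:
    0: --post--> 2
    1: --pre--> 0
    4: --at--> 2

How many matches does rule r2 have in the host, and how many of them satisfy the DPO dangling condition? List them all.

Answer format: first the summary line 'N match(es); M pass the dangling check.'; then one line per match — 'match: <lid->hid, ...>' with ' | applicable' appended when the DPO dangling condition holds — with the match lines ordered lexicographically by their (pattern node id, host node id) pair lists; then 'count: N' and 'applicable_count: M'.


4 match(es); 4 pass the dangling check.
match: 0->11, 1->2, 2->3, 3->13 | applicable
match: 0->11, 1->2, 2->3, 3->15 | applicable
match: 0->11, 1->2, 2->3, 3->16 | applicable
match: 0->11, 1->2, 2->3, 3->19 | applicable
count: 4
applicable_count: 4


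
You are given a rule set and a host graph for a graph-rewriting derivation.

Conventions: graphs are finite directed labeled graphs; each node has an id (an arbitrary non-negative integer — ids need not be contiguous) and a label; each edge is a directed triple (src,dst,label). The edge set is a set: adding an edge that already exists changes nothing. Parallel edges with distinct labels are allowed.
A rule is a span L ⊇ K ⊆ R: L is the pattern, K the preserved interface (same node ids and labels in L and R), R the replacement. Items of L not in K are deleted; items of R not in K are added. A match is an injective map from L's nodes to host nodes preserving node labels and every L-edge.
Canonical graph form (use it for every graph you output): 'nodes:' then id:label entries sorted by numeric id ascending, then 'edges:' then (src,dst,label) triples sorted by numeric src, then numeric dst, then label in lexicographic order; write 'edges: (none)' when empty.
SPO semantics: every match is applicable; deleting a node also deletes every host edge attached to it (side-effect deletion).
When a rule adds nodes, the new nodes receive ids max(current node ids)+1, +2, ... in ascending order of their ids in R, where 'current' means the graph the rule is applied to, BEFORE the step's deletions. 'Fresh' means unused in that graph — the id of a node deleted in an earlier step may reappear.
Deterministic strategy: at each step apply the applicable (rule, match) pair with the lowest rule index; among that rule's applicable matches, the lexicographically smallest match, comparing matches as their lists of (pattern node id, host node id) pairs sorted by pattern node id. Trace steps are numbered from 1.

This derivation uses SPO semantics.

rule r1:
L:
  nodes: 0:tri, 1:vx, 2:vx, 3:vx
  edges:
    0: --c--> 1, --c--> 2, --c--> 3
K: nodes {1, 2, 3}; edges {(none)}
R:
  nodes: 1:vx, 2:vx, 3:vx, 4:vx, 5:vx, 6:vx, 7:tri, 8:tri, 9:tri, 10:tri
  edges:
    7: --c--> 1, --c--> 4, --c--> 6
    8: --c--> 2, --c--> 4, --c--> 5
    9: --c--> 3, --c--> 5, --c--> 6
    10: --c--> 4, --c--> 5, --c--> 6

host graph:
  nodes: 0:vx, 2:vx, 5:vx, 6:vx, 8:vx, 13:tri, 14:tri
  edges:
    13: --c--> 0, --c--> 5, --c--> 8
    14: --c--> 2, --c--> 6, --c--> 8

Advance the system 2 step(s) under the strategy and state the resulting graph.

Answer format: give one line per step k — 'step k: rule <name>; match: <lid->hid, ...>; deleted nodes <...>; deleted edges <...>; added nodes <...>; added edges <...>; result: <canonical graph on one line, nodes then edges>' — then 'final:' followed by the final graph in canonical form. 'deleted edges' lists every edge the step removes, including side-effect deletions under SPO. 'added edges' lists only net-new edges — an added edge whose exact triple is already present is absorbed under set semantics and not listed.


step 1: rule r1; match: 0->13, 1->0, 2->5, 3->8; deleted nodes 13; deleted edges (13,0,c); (13,5,c); (13,8,c); added nodes 15, 16, 17, 18, 19, 20, 21; added edges (18,0,c); (18,15,c); (18,17,c); (19,5,c); (19,15,c); (19,16,c); (20,8,c); (20,16,c); (20,17,c); (21,15,c); (21,16,c); (21,17,c); result: nodes: 0:vx, 2:vx, 5:vx, 6:vx, 8:vx, 14:tri, 15:vx, 16:vx, 17:vx, 18:tri, 19:tri, 20:tri, 21:tri edges: (14,2,c); (14,6,c); (14,8,c); (18,0,c); (18,15,c); (18,17,c); (19,5,c); (19,15,c); (19,16,c); (20,8,c); (20,16,c); (20,17,c); (21,15,c); (21,16,c); (21,17,c)
step 2: rule r1; match: 0->14, 1->2, 2->6, 3->8; deleted nodes 14; deleted edges (14,2,c); (14,6,c); (14,8,c); added nodes 22, 23, 24, 25, 26, 27, 28; added edges (25,2,c); (25,22,c); (25,24,c); (26,6,c); (26,22,c); (26,23,c); (27,8,c); (27,23,c); (27,24,c); (28,22,c); (28,23,c); (28,24,c); result: nodes: 0:vx, 2:vx, 5:vx, 6:vx, 8:vx, 15:vx, 16:vx, 17:vx, 18:tri, 19:tri, 20:tri, 21:tri, 22:vx, 23:vx, 24:vx, 25:tri, 26:tri, 27:tri, 28:tri edges: (18,0,c); (18,15,c); (18,17,c); (19,5,c); (19,15,c); (19,16,c); (20,8,c); (20,16,c); (20,17,c); (21,15,c); (21,16,c); (21,17,c); (25,2,c); (25,22,c); (25,24,c); (26,6,c); (26,22,c); (26,23,c); (27,8,c); (27,23,c); (27,24,c); (28,22,c); (28,23,c); (28,24,c)
final:
nodes: 0:vx, 2:vx, 5:vx, 6:vx, 8:vx, 15:vx, 16:vx, 17:vx, 18:tri, 19:tri, 20:tri, 21:tri, 22:vx, 23:vx, 24:vx, 25:tri, 26:tri, 27:tri, 28:tri
edges: (18,0,c); (18,15,c); (18,17,c); (19,5,c); (19,15,c); (19,16,c); (20,8,c); (20,16,c); (20,17,c); (21,15,c); (21,16,c); (21,17,c); (25,2,c); (25,22,c); (25,24,c); (26,6,c); (26,22,c); (26,23,c); (27,8,c); (27,23,c); (27,24,c); (28,22,c); (28,23,c); (28,24,c)


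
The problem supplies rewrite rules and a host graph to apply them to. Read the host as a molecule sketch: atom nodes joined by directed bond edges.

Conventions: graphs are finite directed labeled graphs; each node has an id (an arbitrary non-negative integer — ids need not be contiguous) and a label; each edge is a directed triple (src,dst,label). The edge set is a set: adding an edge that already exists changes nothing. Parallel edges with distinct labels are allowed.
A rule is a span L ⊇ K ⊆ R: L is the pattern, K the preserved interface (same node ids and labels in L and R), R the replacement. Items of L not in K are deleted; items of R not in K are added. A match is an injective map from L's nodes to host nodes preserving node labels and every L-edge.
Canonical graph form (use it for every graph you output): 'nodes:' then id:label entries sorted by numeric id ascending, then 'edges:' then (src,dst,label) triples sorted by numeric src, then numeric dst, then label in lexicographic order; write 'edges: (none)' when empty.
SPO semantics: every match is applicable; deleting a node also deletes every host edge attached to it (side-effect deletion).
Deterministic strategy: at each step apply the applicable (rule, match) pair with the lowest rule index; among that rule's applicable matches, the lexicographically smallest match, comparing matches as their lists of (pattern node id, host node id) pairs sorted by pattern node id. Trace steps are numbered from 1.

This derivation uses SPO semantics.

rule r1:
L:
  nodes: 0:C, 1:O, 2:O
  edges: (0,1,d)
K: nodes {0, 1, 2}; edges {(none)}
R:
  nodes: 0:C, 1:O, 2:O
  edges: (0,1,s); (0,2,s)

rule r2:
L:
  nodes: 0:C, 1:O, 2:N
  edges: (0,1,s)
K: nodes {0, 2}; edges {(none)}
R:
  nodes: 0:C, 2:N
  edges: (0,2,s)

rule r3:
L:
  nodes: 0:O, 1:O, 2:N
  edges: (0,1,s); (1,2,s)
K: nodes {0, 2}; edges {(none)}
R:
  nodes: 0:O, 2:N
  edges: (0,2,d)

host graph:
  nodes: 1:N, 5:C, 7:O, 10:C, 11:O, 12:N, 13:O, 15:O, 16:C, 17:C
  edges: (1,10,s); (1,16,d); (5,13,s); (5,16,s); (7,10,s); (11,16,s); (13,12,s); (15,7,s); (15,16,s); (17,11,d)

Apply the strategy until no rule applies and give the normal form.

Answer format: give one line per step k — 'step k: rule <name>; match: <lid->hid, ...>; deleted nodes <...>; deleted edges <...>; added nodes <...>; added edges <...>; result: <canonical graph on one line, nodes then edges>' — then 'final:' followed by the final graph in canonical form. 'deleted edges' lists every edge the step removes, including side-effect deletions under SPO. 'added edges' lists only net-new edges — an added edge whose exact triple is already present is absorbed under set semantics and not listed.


step 1: rule r1; match: 0->17, 1->11, 2->7; deleted nodes (none); deleted edges (17,11,d); added nodes (none); added edges (17,7,s); (17,11,s); result: nodes: 1:N, 5:C, 7:O, 10:C, 11:O, 12:N, 13:O, 15:O, 16:C, 17:C edges: (1,10,s); (1,16,d); (5,13,s); (5,16,s); (7,10,s); (11,16,s); (13,12,s); (15,7,s); (15,16,s); (17,7,s); (17,11,s)
step 2: rule r2; match: 0->5, 1->13, 2->1; deleted nodes 13; deleted edges (5,13,s); (13,12,s); added nodes (none); added edges (5,1,s); result: nodes: 1:N, 5:C, 7:O, 10:C, 11:O, 12:N, 15:O, 16:C, 17:C edges: (1,10,s); (1,16,d); (5,1,s); (5,16,s); (7,10,s); (11,16,s); (15,7,s); (15,16,s); (17,7,s); (17,11,s)
step 3: rule r2; match: 0->17, 1->7, 2->1; deleted nodes 7; deleted edges (7,10,s); (15,7,s); (17,7,s); added nodes (none); added edges (17,1,s); result: nodes: 1:N, 5:C, 10:C, 11:O, 12:N, 15:O, 16:C, 17:C edges: (1,10,s); (1,16,d); (5,1,s); (5,16,s); (11,16,s); (15,16,s); (17,1,s); (17,11,s)
step 4: rule r2; match: 0->17, 1->11, 2->1; deleted nodes 11; deleted edges (11,16,s); (17,11,s); added nodes (none); added edges (none); result: nodes: 1:N, 5:C, 10:C, 12:N, 15:O, 16:C, 17:C edges: (1,10,s); (1,16,d); (5,1,s); (5,16,s); (15,16,s); (17,1,s)
final:
nodes: 1:N, 5:C, 10:C, 12:N, 15:O, 16:C, 17:C
edges: (1,10,s); (1,16,d); (5,1,s); (5,16,s); (15,16,s); (17,1,s)


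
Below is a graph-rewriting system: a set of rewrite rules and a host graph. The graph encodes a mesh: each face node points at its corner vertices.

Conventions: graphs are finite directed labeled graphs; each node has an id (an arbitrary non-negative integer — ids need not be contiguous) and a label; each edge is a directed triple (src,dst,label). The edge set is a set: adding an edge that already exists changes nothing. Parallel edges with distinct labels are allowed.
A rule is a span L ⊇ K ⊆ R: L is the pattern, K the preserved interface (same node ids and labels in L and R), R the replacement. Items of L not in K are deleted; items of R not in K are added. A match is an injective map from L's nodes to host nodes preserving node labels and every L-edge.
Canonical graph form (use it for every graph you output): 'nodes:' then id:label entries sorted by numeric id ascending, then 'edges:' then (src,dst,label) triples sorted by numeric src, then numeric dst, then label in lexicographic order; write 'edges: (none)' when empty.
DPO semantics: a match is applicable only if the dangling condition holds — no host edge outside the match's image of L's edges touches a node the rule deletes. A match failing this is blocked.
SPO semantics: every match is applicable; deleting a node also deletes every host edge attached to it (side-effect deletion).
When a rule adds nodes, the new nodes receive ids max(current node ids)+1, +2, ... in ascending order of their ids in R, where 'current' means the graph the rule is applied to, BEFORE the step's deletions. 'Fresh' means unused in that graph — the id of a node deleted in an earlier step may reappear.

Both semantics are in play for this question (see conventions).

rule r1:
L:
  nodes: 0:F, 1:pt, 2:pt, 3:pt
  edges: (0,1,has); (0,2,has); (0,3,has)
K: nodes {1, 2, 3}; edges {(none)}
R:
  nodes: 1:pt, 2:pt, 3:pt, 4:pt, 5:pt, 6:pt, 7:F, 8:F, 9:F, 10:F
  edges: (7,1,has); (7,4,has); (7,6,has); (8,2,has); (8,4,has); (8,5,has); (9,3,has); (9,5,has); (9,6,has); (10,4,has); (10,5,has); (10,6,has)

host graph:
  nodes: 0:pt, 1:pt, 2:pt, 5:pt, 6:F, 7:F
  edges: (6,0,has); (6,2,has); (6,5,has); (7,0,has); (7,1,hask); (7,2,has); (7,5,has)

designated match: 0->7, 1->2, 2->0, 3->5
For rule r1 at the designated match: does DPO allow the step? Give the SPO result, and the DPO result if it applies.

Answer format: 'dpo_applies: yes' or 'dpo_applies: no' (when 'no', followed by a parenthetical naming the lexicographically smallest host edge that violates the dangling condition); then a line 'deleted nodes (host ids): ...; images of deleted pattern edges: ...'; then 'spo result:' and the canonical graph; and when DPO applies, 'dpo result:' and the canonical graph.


dpo_applies: no
(the rule deletes node 7, which keeps host edge (7,1,hask) outside the match image — the dangling condition fails, DPO blocks; SPO proceeds and side-deletes such edges)
deleted nodes (host ids): 7; images of deleted pattern edges: (7,0,has); (7,2,has); (7,5,has)
spo result:
nodes: 0:pt, 1:pt, 2:pt, 5:pt, 6:F, 8:pt, 9:pt, 10:pt, 11:F, 12:F, 13:F, 14:F
edges: (6,0,has); (6,2,has); (6,5,has); (11,2,has); (11,8,has); (11,10,has); (12,0,has); (12,8,has); (12,9,has); (13,5,has); (13,9,has); (13,10,has); (14,8,has); (14,9,has); (14,10,has)


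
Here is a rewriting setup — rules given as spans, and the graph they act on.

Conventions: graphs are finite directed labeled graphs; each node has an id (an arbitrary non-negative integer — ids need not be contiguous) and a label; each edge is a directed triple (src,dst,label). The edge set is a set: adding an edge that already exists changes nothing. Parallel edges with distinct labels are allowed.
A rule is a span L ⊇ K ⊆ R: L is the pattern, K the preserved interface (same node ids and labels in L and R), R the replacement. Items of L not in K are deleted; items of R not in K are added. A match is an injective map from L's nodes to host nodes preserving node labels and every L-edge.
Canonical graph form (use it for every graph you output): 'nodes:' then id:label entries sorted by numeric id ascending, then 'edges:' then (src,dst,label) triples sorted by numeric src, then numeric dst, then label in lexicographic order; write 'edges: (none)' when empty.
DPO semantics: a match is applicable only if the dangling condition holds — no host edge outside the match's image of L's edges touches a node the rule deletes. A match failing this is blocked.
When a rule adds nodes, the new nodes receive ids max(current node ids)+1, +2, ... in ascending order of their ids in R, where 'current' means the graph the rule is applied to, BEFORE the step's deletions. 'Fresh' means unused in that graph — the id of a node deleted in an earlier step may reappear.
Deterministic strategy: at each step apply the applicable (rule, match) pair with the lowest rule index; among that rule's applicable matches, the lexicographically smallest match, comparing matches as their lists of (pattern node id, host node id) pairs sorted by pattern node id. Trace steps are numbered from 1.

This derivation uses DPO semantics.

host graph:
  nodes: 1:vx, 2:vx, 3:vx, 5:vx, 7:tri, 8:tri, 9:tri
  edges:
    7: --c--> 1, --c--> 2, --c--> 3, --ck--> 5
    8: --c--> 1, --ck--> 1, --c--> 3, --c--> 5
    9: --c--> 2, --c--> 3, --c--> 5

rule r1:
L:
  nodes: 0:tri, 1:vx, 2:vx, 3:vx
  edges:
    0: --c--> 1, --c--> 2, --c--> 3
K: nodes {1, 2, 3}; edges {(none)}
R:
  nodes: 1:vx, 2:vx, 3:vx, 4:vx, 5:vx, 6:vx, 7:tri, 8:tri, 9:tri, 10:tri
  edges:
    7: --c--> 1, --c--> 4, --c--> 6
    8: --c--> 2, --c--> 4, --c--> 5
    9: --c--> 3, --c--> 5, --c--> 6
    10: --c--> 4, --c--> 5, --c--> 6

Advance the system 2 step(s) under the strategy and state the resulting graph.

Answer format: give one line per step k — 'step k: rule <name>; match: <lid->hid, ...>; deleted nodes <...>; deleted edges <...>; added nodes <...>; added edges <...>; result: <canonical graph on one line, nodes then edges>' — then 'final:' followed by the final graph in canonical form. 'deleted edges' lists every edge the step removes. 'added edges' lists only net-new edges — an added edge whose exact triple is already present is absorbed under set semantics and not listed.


step 1: rule r1; match: 0->9, 1->2, 2->3, 3->5; deleted nodes 9; deleted edges (9,2,c); (9,3,c); (9,5,c); added nodes 10, 11, 12, 13, 14, 15, 16; added edges (13,2,c); (13,10,c); (13,12,c); (14,3,c); (14,10,c); (14,11,c); (15,5,c); (15,11,c); (15,12,c); (16,10,c); (16,11,c); (16,12,c); result: nodes: 1:vx, 2:vx, 3:vx, 5:vx, 7:tri, 8:tri, 10:vx, 11:vx, 12:vx, 13:tri, 14:tri, 15:tri, 16:tri edges: (7,1,c); (7,2,c); (7,3,c); (7,5,ck); (8,1,c); (8,1,ck); (8,3,c); (8,5,c); (13,2,c); (13,10,c); (13,12,c); (14,3,c); (14,10,c); (14,11,c); (15,5,c); (15,11,c); (15,12,c); (16,10,c); (16,11,c); (16,12,c)
step 2: rule r1; match: 0->13, 1->2, 2->10, 3->12; deleted nodes 13; deleted edges (13,2,c); (13,10,c); (13,12,c); added nodes 17, 18, 19, 20, 21, 22, 23; added edges (20,2,c); (20,17,c); (20,19,c); (21,10,c); (21,17,c); (21,18,c); (22,12,c); (22,18,c); (22,19,c); (23,17,c); (23,18,c); (23,19,c); result: nodes: 1:vx, 2:vx, 3:vx, 5:vx, 7:tri, 8:tri, 10:vx, 11:vx, 12:vx, 14:tri, 15:tri, 16:tri, 17:vx, 18:vx, 19:vx, 20:tri, 21:tri, 22:tri, 23:tri edges: (7,1,c); (7,2,c); (7,3,c); (7,5,ck); (8,1,c); (8,1,ck); (8,3,c); (8,5,c); (14,3,c); (14,10,c); (14,11,c); (15,5,c); (15,11,c); (15,12,c); (16,10,c); (16,11,c); (16,12,c); (20,2,c); (20,17,c); (20,19,c); (21,10,c); (21,17,c); (21,18,c); (22,12,c); (22,18,c); (22,19,c); (23,17,c); (23,18,c); (23,19,c)
final:
nodes: 1:vx, 2:vx, 3:vx, 5:vx, 7:tri, 8:tri, 10:vx, 11:vx, 12:vx, 14:tri, 15:tri, 16:tri, 17:vx, 18:vx, 19:vx, 20:tri, 21:tri, 22:tri, 23:tri
edges: (7,1,c); (7,2,c); (7,3,c); (7,5,ck); (8,1,c); (8,1,ck); (8,3,c); (8,5,c); (14,3,c); (14,10,c); (14,11,c); (15,5,c); (15,11,c); (15,12,c); (16,10,c); (16,11,c); (16,12,c); (20,2,c); (20,17,c); (20,19,c); (21,10,c); (21,17,c); (21,18,c); (22,12,c); (22,18,c); (22,19,c); (23,17,c); (23,18,c); (23,19,c)


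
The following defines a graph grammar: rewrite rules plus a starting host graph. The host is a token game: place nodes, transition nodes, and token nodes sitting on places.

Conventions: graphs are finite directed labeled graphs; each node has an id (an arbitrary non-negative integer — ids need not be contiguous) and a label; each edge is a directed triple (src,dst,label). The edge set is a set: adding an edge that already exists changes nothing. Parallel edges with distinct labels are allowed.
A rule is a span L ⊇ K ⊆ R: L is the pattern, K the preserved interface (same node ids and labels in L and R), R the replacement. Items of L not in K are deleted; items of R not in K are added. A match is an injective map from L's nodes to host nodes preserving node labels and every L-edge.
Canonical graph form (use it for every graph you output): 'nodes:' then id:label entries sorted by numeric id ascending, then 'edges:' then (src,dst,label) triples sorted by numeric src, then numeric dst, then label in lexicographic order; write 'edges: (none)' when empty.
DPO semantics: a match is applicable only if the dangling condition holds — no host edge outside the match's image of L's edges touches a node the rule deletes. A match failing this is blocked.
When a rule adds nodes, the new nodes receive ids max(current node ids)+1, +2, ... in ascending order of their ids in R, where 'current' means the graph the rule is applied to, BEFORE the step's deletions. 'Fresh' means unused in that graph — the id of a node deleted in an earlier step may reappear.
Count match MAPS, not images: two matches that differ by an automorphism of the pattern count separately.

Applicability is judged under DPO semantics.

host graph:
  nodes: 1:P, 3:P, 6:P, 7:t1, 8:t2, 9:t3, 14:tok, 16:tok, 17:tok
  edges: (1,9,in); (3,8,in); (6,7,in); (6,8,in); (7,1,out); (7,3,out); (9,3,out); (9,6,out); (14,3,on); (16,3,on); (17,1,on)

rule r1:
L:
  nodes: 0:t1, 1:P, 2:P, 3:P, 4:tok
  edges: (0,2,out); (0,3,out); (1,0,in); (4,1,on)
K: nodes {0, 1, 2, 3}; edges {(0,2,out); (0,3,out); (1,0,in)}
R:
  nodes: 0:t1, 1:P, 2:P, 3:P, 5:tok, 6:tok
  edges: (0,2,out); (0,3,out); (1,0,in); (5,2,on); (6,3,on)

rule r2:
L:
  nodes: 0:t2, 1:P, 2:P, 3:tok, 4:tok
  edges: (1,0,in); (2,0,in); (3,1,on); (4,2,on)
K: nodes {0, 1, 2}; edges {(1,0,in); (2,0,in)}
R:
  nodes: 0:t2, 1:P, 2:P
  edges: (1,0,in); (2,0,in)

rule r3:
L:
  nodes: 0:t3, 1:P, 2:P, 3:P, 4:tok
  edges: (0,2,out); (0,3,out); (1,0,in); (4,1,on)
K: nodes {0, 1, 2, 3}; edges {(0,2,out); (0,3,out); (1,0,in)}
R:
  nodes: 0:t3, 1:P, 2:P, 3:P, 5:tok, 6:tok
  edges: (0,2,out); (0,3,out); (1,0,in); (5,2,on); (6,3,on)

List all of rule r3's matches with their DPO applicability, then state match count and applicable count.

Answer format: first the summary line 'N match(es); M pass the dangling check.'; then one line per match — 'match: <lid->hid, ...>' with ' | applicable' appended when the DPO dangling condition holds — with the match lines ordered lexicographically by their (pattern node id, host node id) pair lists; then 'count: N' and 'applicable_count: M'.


2 match(es); 2 pass the dangling check.
match: 0->9, 1->1, 2->3, 3->6, 4->17 | applicable
match: 0->9, 1->1, 2->6, 3->3, 4->17 | applicable
count: 2
applicable_count: 2


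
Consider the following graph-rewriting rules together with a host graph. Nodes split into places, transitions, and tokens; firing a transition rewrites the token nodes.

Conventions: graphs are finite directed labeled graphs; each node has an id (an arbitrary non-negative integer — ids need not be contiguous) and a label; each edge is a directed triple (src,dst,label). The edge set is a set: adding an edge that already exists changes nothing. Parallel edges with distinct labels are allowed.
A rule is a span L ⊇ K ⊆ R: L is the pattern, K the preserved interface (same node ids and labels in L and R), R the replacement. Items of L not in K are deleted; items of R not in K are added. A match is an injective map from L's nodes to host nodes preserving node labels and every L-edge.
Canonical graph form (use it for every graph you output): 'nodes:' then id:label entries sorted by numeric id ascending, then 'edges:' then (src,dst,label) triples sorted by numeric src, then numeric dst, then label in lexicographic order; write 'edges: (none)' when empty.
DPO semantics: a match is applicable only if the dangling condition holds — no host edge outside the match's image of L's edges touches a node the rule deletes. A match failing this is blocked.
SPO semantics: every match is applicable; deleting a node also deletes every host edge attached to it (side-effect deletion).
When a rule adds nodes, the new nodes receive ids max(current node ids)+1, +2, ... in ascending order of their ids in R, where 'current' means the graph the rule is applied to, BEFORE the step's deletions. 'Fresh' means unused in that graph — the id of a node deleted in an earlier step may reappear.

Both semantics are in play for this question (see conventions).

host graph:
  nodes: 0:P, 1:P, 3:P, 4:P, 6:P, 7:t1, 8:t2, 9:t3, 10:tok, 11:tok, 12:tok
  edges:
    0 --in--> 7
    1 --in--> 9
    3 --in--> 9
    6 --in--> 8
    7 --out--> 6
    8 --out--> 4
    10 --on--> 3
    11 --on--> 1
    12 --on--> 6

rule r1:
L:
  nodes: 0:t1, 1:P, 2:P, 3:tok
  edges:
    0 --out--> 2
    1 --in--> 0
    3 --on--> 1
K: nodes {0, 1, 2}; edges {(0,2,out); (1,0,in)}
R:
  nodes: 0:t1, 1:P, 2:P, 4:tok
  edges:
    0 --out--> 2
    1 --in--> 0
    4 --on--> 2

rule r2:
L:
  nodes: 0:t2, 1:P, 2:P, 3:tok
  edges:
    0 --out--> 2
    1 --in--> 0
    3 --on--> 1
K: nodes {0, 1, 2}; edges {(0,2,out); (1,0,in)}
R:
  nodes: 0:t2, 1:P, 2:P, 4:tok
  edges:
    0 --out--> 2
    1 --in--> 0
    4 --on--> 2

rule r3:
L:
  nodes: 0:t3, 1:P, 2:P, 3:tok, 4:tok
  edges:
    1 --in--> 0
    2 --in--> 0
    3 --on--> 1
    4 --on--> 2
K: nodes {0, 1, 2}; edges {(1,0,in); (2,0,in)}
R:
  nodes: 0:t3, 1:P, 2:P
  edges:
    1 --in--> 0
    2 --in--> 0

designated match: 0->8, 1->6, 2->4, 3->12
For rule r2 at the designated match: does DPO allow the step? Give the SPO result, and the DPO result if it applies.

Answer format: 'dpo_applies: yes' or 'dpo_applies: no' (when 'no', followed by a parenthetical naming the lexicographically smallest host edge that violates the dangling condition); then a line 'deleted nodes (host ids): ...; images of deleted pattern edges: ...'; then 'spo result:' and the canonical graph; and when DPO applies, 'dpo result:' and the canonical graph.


dpo_applies: yes
deleted nodes (host ids): 12; images of deleted pattern edges: (12,6,on)
spo result:
nodes: 0:P, 1:P, 3:P, 4:P, 6:P, 7:t1, 8:t2, 9:t3, 10:tok, 11:tok, 13:tok
edges: (0,7,in); (1,9,in); (3,9,in); (6,8,in); (7,6,out); (8,4,out); (10,3,on); (11,1,on); (13,4,on)
dpo result:
nodes: 0:P, 1:P, 3:P, 4:P, 6:P, 7:t1, 8:t2, 9:t3, 10:tok, 11:tok, 13:tok
edges: (0,7,in); (1,9,in); (3,9,in); (6,8,in); (7,6,out); (8,4,out); (10,3,on); (11,1,on); (13,4,on)


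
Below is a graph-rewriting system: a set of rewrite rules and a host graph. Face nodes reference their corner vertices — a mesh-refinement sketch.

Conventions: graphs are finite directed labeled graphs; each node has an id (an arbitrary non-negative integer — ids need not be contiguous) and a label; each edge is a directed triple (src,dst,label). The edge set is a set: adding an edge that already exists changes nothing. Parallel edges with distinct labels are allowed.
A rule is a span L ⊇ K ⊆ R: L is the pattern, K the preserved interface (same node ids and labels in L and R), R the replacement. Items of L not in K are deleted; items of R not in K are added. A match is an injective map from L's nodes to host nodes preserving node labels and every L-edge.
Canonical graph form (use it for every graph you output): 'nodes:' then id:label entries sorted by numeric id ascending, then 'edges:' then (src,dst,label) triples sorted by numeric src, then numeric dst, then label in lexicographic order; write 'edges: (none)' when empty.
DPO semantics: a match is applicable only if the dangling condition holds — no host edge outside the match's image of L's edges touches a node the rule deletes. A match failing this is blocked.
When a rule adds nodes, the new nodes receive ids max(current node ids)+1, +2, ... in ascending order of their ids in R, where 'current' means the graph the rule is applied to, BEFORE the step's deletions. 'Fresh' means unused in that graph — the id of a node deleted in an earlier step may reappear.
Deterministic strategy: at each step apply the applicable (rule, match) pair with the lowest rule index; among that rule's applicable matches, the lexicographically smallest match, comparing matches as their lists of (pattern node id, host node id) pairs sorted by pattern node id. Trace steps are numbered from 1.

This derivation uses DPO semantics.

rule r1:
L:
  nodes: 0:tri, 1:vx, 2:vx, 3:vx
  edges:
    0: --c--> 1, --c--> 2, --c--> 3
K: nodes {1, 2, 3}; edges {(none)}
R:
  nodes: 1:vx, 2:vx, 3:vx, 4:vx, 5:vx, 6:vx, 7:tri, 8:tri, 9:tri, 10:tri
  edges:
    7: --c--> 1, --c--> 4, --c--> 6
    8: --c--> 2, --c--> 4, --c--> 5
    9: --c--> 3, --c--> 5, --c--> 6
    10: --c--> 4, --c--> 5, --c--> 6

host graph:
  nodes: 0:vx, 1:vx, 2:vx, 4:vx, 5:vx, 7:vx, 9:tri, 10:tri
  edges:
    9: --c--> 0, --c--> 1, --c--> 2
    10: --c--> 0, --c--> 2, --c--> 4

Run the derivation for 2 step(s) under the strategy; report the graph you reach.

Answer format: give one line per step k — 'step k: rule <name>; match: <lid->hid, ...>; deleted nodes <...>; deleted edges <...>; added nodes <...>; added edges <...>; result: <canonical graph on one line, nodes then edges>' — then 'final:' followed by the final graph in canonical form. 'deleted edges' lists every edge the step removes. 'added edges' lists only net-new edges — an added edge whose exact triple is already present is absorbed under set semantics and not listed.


step 1: rule r1; match: 0->9, 1->0, 2->1, 3->2; deleted nodes 9; deleted edges (9,0,c); (9,1,c); (9,2,c); added nodes 11, 12, 13, 14, 15, 16, 17; added edges (14,0,c); (14,11,c); (14,13,c); (15,1,c); (15,11,c); (15,12,c); (16,2,c); (16,12,c); (16,13,c); (17,11,c); (17,12,c); (17,13,c); result: nodes: 0:vx, 1:vx, 2:vx, 4:vx, 5:vx, 7:vx, 10:tri, 11:vx, 12:vx, 13:vx, 14:tri, 15:tri, 16:tri, 17:tri edges: (10,0,c); (10,2,c); (10,4,c); (14,0,c); (14,11,c); (14,13,c); (15,1,c); (15,11,c); (15,12,c); (16,2,c); (16,12,c); (16,13,c); (17,11,c); (17,12,c); (17,13,c)
step 2: rule r1; match: 0->10, 1->0, 2->2, 3->4; deleted nodes 10; deleted edges (10,0,c); (10,2,c); (10,4,c); added nodes 18, 19, 20, 21, 22, 23, 24; added edges (21,0,c); (21,18,c); (21,20,c); (22,2,c); (22,18,c); (22,19,c); (23,4,c); (23,19,c); (23,20,c); (24,18,c); (24,19,c); (24,20,c); result: nodes: 0:vx, 1:vx, 2:vx, 4:vx, 5:vx, 7:vx, 11:vx, 12:vx, 13:vx, 14:tri, 15:tri, 16:tri, 17:tri, 18:vx, 19:vx, 20:vx, 21:tri, 22:tri, 23:tri, 24:tri edges: (14,0,c); (14,11,c); (14,13,c); (15,1,c); (15,11,c); (15,12,c); (16,2,c); (16,12,c); (16,13,c); (17,11,c); (17,12,c); (17,13,c); (21,0,c); (21,18,c); (21,20,c); (22,2,c); (22,18,c); (22,19,c); (23,4,c); (23,19,c); (23,20,c); (24,18,c); (24,19,c); (24,20,c)
final:
nodes: 0:vx, 1:vx, 2:vx, 4:vx, 5:vx, 7:vx, 11:vx, 12:vx, 13:vx, 14:tri, 15:tri, 16:tri, 17:tri, 18:vx, 19:vx, 20:vx, 21:tri, 22:tri, 23:tri, 24:tri
edges: (14,0,c); (14,11,c); (14,13,c); (15,1,c); (15,11,c); (15,12,c); (16,2,c); (16,12,c); (16,13,c); (17,11,c); (17,12,c); (17,13,c); (21,0,c); (21,18,c); (21,20,c); (22,2,c); (22,18,c); (22,19,c); (23,4,c); (23,19,c); (23,20,c); (24,18,c); (24,19,c); (24,20,c)


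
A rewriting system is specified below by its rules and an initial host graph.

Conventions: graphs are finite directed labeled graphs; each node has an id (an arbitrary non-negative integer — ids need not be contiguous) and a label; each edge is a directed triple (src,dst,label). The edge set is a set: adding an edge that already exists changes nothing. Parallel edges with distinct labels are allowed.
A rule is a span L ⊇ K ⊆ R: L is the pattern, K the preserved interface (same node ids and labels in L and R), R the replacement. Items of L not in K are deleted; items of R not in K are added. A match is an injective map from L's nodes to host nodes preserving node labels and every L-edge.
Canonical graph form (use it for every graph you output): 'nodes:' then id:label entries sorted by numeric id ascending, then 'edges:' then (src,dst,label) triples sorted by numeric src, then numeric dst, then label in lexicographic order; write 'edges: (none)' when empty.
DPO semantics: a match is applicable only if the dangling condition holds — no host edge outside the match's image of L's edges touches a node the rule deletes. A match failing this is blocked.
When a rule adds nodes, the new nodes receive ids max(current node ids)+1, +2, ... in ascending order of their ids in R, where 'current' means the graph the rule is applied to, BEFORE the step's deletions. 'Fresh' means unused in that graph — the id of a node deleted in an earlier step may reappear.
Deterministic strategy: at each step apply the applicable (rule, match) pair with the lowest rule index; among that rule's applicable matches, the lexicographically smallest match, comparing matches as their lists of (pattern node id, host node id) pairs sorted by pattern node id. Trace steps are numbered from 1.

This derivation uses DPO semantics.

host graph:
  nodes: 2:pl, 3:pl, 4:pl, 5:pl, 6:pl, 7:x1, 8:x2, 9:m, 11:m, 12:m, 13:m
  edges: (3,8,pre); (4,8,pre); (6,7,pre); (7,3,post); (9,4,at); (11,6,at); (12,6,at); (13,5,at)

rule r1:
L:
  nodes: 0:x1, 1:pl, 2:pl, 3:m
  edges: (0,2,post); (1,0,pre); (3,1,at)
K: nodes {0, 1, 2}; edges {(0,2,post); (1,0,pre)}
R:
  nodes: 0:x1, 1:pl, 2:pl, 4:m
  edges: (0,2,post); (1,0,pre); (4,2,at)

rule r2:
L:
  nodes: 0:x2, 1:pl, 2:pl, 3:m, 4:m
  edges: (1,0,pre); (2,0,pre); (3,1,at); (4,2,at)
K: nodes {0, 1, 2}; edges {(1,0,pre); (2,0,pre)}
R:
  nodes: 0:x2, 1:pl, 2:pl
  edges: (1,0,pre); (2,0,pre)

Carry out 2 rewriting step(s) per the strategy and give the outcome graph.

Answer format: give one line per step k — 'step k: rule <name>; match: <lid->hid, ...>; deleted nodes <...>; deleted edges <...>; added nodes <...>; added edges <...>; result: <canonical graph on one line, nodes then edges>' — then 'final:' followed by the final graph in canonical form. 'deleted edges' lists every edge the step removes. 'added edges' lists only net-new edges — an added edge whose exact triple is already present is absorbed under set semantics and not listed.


step 1: rule r1; match: 0->7, 1->6, 2->3, 3->11; deleted nodes 11; deleted edges (11,6,at); added nodes 14; added edges (14,3,at); result: nodes: 2:pl, 3:pl, 4:pl, 5:pl, 6:pl, 7:x1, 8:x2, 9:m, 12:m, 13:m, 14:m edges: (3,8,pre); (4,8,pre); (6,7,pre); (7,3,post); (9,4,at); (12,6,at); (13,5,at); (14,3,at)
step 2: rule r1; match: 0->7, 1->6, 2->3, 3->12; deleted nodes 12; deleted edges (12,6,at); added nodes 15; added edges (15,3,at); result: nodes: 2:pl, 3:pl, 4:pl, 5:pl, 6:pl, 7:x1, 8:x2, 9:m, 13:m, 14:m, 15:m edges: (3,8,pre); (4,8,pre); (6,7,pre); (7,3,post); (9,4,at); (13,5,at); (14,3,at); (15,3,at)
final:
nodes: 2:pl, 3:pl, 4:pl, 5:pl, 6:pl, 7:x1, 8:x2, 9:m, 13:m, 14:m, 15:m
edges: (3,8,pre); (4,8,pre); (6,7,pre); (7,3,post); (9,4,at); (13,5,at); (14,3,at); (15,3,at)


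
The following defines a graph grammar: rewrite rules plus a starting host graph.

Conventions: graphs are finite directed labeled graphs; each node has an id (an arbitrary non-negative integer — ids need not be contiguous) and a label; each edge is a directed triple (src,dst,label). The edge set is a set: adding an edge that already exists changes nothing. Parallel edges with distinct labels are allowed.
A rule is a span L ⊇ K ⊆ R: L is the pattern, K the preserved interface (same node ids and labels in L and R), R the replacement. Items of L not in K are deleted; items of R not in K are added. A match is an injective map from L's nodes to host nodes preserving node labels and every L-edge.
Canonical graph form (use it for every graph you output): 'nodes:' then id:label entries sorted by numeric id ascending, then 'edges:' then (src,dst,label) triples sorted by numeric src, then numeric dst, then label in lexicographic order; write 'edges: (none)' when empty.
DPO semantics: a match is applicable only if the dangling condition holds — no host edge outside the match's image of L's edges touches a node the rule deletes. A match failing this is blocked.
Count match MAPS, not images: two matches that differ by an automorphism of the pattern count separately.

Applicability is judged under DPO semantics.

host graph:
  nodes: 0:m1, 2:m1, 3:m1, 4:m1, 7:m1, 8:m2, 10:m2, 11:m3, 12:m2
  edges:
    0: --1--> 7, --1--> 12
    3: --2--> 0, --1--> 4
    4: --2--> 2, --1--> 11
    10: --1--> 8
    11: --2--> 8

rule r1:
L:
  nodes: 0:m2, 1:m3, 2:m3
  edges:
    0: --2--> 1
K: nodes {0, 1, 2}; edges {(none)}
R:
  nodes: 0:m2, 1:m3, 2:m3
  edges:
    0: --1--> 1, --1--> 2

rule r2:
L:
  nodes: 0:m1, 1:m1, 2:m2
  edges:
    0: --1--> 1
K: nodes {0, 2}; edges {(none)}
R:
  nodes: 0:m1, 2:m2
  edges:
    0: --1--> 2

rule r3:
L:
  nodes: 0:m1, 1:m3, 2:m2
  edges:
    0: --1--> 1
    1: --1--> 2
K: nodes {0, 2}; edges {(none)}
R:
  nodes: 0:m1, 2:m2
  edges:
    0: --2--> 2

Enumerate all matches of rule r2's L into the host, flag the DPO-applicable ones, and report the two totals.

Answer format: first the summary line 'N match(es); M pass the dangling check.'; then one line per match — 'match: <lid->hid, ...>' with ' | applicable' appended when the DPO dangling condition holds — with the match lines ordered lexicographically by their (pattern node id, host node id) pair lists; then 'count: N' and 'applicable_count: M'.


6 match(es); 3 pass the dangling check.
match: 0->0, 1->7, 2->8 | applicable
match: 0->0, 1->7, 2->10 | applicable
match: 0->0, 1->7, 2->12 | applicable
match: 0->3, 1->4, 2->8
match: 0->3, 1->4, 2->10
match: 0->3, 1->4, 2->12
count: 6
applicable_count: 3
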